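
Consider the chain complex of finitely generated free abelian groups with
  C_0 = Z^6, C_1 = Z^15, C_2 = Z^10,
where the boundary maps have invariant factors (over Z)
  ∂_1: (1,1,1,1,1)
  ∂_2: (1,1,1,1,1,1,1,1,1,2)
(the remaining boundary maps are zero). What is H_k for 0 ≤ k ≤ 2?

H_0 ≅ Z,  H_1 ≅ Z/2,  H_2 = 0.

H_0: b_0 = 6 − 0 − 5 = 1; torsion from ∂_1 factors > 1: none. So H_0 ≅ Z.
H_1: b_1 = 15 − 5 − 10 = 0; torsion from ∂_2 factors > 1: [2]. So H_1 ≅ Z/2.
H_2: b_2 = 10 − 10 − 0 = 0; torsion from ∂_3 factors > 1: none. So H_2 ≅ 0.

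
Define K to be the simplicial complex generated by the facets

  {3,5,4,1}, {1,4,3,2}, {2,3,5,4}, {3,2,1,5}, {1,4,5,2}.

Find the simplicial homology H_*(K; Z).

Take the total order 1 < 2 < 3 < 4 < 5 on the vertex set. Then K (dimension 3) consists of the simplices:

  0-simplices (5): [1], [2], [3], [4], [5]
  1-simplices (10): [1,2], [1,3], [1,4], [1,5], [2,3], [2,4], [2,5], [3,4], [3,5], [4,5]
  2-simplices (10): [1,2,3], [1,2,4], [1,2,5], [1,3,4], [1,3,5], [1,4,5], [2,3,4], [2,3,5], [2,4,5], [3,4,5]
  3-simplices (5): [1,2,3,4], [1,2,3,5], [1,2,4,5], [1,3,4,5], [2,3,4,5]

so the chain groups are C_0 ≅ Z^5, C_1 ≅ Z^10, C_2 ≅ Z^10, C_3 ≅ Z^5.

Boundary ∂_1: C_1 → C_0 is given by ∂[p,q] = [q] − [p]. For instance
  ∂[2,5] = [5] − [2].
The resulting 5×10 matrix has rank 4, and its Smith normal form has invariant factors (1,1,1,1).

∂_2: C_2 → C_1 sends each 2-simplex [p,q,r] to [q,r] − [p,r] + [p,q]. For instance
  ∂[1,2,3] = [2,3] − [1,3] + [1,2],
  ∂[1,3,4] = [3,4] − [1,4] + [1,3].
The resulting 10×10 matrix has rank 6, and its Smith normal form has invariant factors (1,1,1,1,1,1).

∂_3: C_3 → C_2 sends each 3-simplex σ to the alternating sum Σ_i (−1)^i (σ with its i-th vertex removed). For instance
  ∂[1,2,4,5] = [2,4,5] − [1,4,5] + [1,2,5] − [1,2,4],
  ∂[2,3,4,5] = [3,4,5] − [2,4,5] + [2,3,5] − [2,3,4].
As a 10×5 matrix over Z this has rank 4, with invariant factors (1,1,1,1).

Now H_k = ker ∂_k / im ∂_{k+1}, so:

  H_0: rank C_0 − rank ∂_1 = 5 − 4 = 1, and the invariant factors of ∂_1 are all 1, so H_0 ≅ Z.
  H_1: rank ker ∂_1 − rank ∂_2 = (10 − 4) − 6 = 0, and the invariant factors of ∂_2 are all 1, so H_1 ≅ 0.
  H_2: rank ker ∂_2 − rank ∂_3 = (10 − 6) − 4 = 0, and the invariant factors of ∂_3 are all 1, so H_2 ≅ 0.
  H_3: rank ker ∂_3 − rank ∂_4 = (5 − 4) − 0 = 1, and there is no ∂_4, so H_3 ≅ Z.

H_0 = Z,  H_1 = 0,  H_2 = 0,  H_3 = Z.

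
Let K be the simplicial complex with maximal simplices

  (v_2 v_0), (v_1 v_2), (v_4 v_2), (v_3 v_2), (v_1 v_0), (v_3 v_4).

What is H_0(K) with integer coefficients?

H_0 = Z.

Order the vertices as v_0 < v_1 < v_2 < v_3 < v_4. Listing each simplex with vertices in this order, K has dimension 1 with simplices:

  0-simplices (5): [v_0], [v_1], [v_2], [v_3], [v_4]
  1-simplices (6): [v_0,v_1], [v_0,v_2], [v_1,v_2], [v_2,v_3], [v_2,v_4], [v_3,v_4]

Hence C_0 ≅ Z^5, C_1 ≅ Z^6.

The boundary map ∂_1: C_1 → C_0 maps an edge to its endpoints' difference, ∂[p,q] = q − p. For instance
  ∂[v_1,v_2] = [v_2] − [v_1].
As a 5×6 matrix over Z this has rank 4, with invariant factors (1,1,1,1).

From H_k ≅ ker(∂_k) / im(∂_{k+1}) we obtain:

  H_0: rank C_0 − rank ∂_1 = 5 − 4 = 1, and the invariant factors of ∂_1 are all 1, so H_0 = Z.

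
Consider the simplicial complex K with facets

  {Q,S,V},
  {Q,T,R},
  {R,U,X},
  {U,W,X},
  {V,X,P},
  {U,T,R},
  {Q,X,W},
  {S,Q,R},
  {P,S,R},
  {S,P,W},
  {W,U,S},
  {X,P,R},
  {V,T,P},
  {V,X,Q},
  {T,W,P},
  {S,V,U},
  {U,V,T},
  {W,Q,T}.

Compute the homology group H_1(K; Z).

H_1 = Z^2.

Order the vertices as P < Q < R < S < T < U < V < W < X. Listing each simplex with vertices in this order, K has dimension 2 with simplices:

  0-simplices (9): P, Q, R, S, T, U, V, W, X
  1-simplices (27): PR, PS, PT, PV, PW, PX, QR, QS, QT, QV, QW, QX, RS, RT, RU, RX, SU, SV, SW, TU, TV, TW, UV, UW, UX, VX, WX
  2-simplices (18): PRS, PRX, PSW, PTV, PTW, PVX, QRS, QRT, QSV, QTW, QVX, QWX, RTU, RUX, SUV, SUW, TUV, UWX

giving chain groups C_0 ≅ Z^9, C_1 ≅ Z^27, C_2 ≅ Z^18.

∂_1: C_1 → C_0 is given by ∂[p,q] = [q] − [p]. For instance
  ∂PS = S − P.
The resulting 9×27 matrix has rank 8, and its Smith normal form has invariant factors (1,1,1,1,1,1,1,1).

The boundary map ∂_2: C_2 → C_1 maps a triangle to the signed sum of its edges. For instance
  ∂SUV = UV − SV + SU,
  ∂QSV = SV − QV + QS.
The 27×18 boundary matrix has rank 17 and Smith normal form diag(1,1,1,1,1,1,1,1,1,1,1,1,1,1,1,1,1).

Reading off H_k = ker ∂_k / im ∂_{k+1}:

  H_1: rank ker ∂_1 − rank ∂_2 = (27 − 8) − 17 = 2, and the invariant factors of ∂_2 are all 1, so H_1 = Z^2.

(K is a triangulation of the torus T^2.)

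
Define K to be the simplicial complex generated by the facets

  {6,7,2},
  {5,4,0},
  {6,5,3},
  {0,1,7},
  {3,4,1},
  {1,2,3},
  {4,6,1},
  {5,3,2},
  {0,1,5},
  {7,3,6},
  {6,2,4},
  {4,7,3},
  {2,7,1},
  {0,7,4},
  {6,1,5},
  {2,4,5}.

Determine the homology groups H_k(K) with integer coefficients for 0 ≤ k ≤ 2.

Order the vertices as 0 < 1 < 2 < 3 < 4 < 5 < 6 < 7. Listing each simplex with vertices in this order, K has dimension 2 with simplices:

  0-simplices (8): [0], [1], [2], [3], [4], [5], [6], [7]
  1-simplices (24): (24 of them)
  2-simplices (16): [0,1,5], [0,1,7], [0,4,5], [0,4,7], [1,2,3], [1,2,7], [1,3,4], [1,4,6], [1,5,6], [2,3,5], [2,4,5], [2,4,6], [2,6,7], [3,4,7], [3,5,6], [3,6,7]

so the chain groups are C_0 ≅ Z^8, C_1 ≅ Z^24, C_2 ≅ Z^16.

Boundary ∂_1: C_1 → C_0 sends each edge [p,q] (with p < q) to q − p. For instance
  ∂[2,4] = [4] − [2].
The resulting 8×24 matrix has rank 7, and its Smith normal form has invariant factors (1,1,1,1,1,1,1).

∂_2: C_2 → C_1 maps a triangle to the signed sum of its edges. For instance
  ∂[2,6,7] = [6,7] − [2,7] + [2,6],
  ∂[2,3,5] = [3,5] − [2,5] + [2,3].
The 24×16 boundary matrix has rank 15 and Smith normal form diag(1,1,1,1,1,1,1,1,1,1,1,1,1,1,1).

Reading off H_k = ker ∂_k / im ∂_{k+1}:

  H_0: rank C_0 − rank ∂_1 = 8 − 7 = 1, and the invariant factors of ∂_1 are all 1, so H_0 ≅ Z.
  H_1: rank ker ∂_1 − rank ∂_2 = (24 − 7) − 15 = 2, and the invariant factors of ∂_2 are all 1, so H_1 ≅ Z^2.
  H_2: rank ker ∂_2 − rank ∂_3 = (16 − 15) − 0 = 1, and there is no ∂_3, so H_2 ≅ Z.

H_0 ≅ Z,  H_1 ≅ Z^2,  H_2 ≅ Z.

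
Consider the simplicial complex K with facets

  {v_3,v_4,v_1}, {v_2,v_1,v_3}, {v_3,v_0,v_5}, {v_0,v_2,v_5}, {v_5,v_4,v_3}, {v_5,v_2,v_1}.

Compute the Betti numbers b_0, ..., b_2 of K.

Order the vertices as v_0 < v_1 < v_2 < v_3 < v_4 < v_5. Listing each simplex with vertices in this order, K has dimension 2 with simplices:

  0-simplices (6): [v_0], [v_1], [v_2], [v_3], [v_4], [v_5]
  1-simplices (12): [v_0,v_2], [v_0,v_3], [v_0,v_5], [v_1,v_2], [v_1,v_3], [v_1,v_4], [v_1,v_5], [v_2,v_3], [v_2,v_5], [v_3,v_4], [v_3,v_5], [v_4,v_5]
  2-simplices (6): [v_0,v_2,v_5], [v_0,v_3,v_5], [v_1,v_2,v_3], [v_1,v_2,v_5], [v_1,v_3,v_4], [v_3,v_4,v_5]

Hence C_0 ≅ Z^6, C_1 ≅ Z^12, C_2 ≅ Z^6.

∂_1: C_1 → C_0 is given by ∂[p,q] = [q] − [p]. For instance
  ∂[v_1,v_4] = [v_4] − [v_1].
The 6×12 boundary matrix has rank 5 and Smith normal form diag(1,1,1,1,1).

∂_2: C_2 → C_1 acts by ∂[p,q,r] = [q,r] − [p,r] + [p,q]. For instance
  ∂[v_1,v_2,v_5] = [v_2,v_5] − [v_1,v_5] + [v_1,v_2],
  ∂[v_0,v_3,v_5] = [v_3,v_5] − [v_0,v_5] + [v_0,v_3].
This gives a 12×6 integer matrix of rank 6; reducing to Smith normal form yields diagonal entries (1,1,1,1,1,1).

Now H_k = ker ∂_k / im ∂_{k+1}, so:

  H_0: rank C_0 − rank ∂_1 = 6 − 5 = 1, and the invariant factors of ∂_1 are all 1, so H_0 ≅ Z.
  H_1: rank ker ∂_1 − rank ∂_2 = (12 − 5) − 6 = 1, and the invariant factors of ∂_2 are all 1, so H_1 ≅ Z.
  H_2: rank ker ∂_2 − rank ∂_3 = (6 − 6) − 0 = 0, and there is no ∂_3, so H_2 ≅ 0.

As a check, the Euler characteristic is 6 − 12 + 6 = 0, which agrees with 1 − 1 + 0 = 0.

Hence the Betti numbers are b_0 = 1, b_1 = 1, b_2 = 0.

b_0 = 1, b_1 = 1, b_2 = 0.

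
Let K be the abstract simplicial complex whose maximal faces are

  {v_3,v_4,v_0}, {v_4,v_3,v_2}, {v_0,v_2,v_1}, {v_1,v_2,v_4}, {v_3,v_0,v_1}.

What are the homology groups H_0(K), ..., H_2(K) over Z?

H_0 = Z,  H_1 = Z,  H_2 = 0.

We work with the vertex ordering v_0 < v_1 < v_2 < v_3 < v_4. The simplices of K, each written with vertices in increasing order, are:

  0-simplices (5): [v_0], [v_1], [v_2], [v_3], [v_4]
  1-simplices (10): [v_0,v_1], [v_0,v_2], [v_0,v_3], [v_0,v_4], [v_1,v_2], [v_1,v_3], [v_1,v_4], [v_2,v_3], [v_2,v_4], [v_3,v_4]
  2-simplices (5): [v_0,v_1,v_2], [v_0,v_1,v_3], [v_0,v_3,v_4], [v_1,v_2,v_4], [v_2,v_3,v_4]

Hence C_0 ≅ Z^5, C_1 ≅ Z^10, C_2 ≅ Z^5.

∂_1: C_1 → C_0 maps an edge to its endpoints' difference, ∂[p,q] = q − p.
The resulting 5×10 matrix has rank 4, and its Smith normal form has invariant factors (1,1,1,1).

∂_2: C_2 → C_1 sends each 2-simplex [p,q,r] to [q,r] − [p,r] + [p,q]. For instance
  ∂[v_0,v_3,v_4] = [v_3,v_4] − [v_0,v_4] + [v_0,v_3],
  ∂[v_1,v_2,v_4] = [v_2,v_4] − [v_1,v_4] + [v_1,v_2].
This gives a 10×5 integer matrix of rank 5; reducing to Smith normal form yields diagonal entries (1,1,1,1,1).

Now H_k = ker ∂_k / im ∂_{k+1}, so:

  H_0: rank C_0 − rank ∂_1 = 5 − 4 = 1, and the invariant factors of ∂_1 are all 1, so H_0 = Z.
  H_1: rank ker ∂_1 − rank ∂_2 = (10 − 4) − 5 = 1, and the invariant factors of ∂_2 are all 1, so H_1 = Z.
  H_2: rank ker ∂_2 − rank ∂_3 = (5 − 5) − 0 = 0, and there is no ∂_3, so H_2 = 0.

As a check, the Euler characteristic is 5 − 10 + 5 = 0, which agrees with 1 − 1 + 0 = 0.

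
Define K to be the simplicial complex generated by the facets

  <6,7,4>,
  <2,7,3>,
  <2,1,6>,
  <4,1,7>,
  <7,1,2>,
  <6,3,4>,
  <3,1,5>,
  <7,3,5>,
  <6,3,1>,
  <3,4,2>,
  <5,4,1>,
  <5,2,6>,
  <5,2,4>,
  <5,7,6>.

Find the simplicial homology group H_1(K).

Take the total order 1 < 2 < 3 < 4 < 5 < 6 < 7 on the vertex set. Then K (dimension 2) consists of the simplices:

  0-simplices (7): [1], [2], [3], [4], [5], [6], [7]
  1-simplices (21): [1,2], [1,3], [1,4], [1,5], [1,6], [1,7], [2,3], [2,4], [2,5], [2,6], [2,7], [3,4], [3,5], [3,6], [3,7], [4,5], [4,6], [4,7], [5,6], [5,7], [6,7]
  2-simplices (14): [1,2,6], [1,2,7], [1,3,5], [1,3,6], [1,4,5], [1,4,7], [2,3,4], [2,3,7], [2,4,5], [2,5,6], [3,4,6], [3,5,7], [4,6,7], [5,6,7]

Hence C_0 ≅ Z^7, C_1 ≅ Z^21, C_2 ≅ Z^14.

The boundary map ∂_1: C_1 → C_0 maps an edge to its endpoints' difference, ∂[p,q] = q − p.
As a 7×21 matrix over Z this has rank 6, with invariant factors (1,1,1,1,1,1).

∂_2: C_2 → C_1 sends each 2-simplex [p,q,r] to [q,r] − [p,r] + [p,q]. For instance
  ∂[2,3,4] = [3,4] − [2,4] + [2,3],
  ∂[1,4,7] = [4,7] − [1,7] + [1,4].
The 21×14 boundary matrix has rank 13 and Smith normal form diag(1,1,1,1,1,1,1,1,1,1,1,1,1).

From H_k ≅ ker(∂_k) / im(∂_{k+1}) we obtain:

  H_1: rank ker ∂_1 − rank ∂_2 = (21 − 6) − 13 = 2, and the invariant factors of ∂_2 are all 1, so H_1 = Z^2.

H_1 = Z^2.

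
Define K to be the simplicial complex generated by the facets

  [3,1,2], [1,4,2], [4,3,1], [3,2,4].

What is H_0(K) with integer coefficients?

H_0 = Z.

K has 4 vertices, 6 edges, 4 triangles.
rank ∂_0 = 0, rank ∂_1 = 3 ⇒ b_0 = 4 − 0 − 3 = 1; all invariant factors of ∂_1 are 1 so no torsion. So H_0 ≅ Z.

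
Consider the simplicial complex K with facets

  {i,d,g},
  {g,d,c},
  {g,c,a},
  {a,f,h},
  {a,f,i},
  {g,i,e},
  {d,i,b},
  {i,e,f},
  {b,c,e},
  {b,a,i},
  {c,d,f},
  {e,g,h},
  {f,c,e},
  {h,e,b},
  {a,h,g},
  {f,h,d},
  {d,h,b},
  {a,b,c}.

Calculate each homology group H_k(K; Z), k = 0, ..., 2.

Take the total order a < b < c < d < e < f < g < h < i on the vertex set. Then K (dimension 2) consists of the simplices:

  0-simplices (9): a, b, c, d, e, f, g, h, i
  1-simplices (27): ab, ac, af, ag, ah, ai, bc, bd, be, bh, bi, cd, ce, cf, cg, df, dg, dh, di, ef, eg, eh, ei, fh, fi, gh, gi
  2-simplices (18): abc, abi, acg, afh, afi, agh, bce, bdh, bdi, beh, cdf, cdg, cef, dfh, dgi, efi, egh, egi

Hence C_0 ≅ Z^9, C_1 ≅ Z^27, C_2 ≅ Z^18.

∂_1: C_1 → C_0 sends each edge [p,q] (with p < q) to q − p.
The 9×27 boundary matrix has rank 8 and Smith normal form diag(1,1,1,1,1,1,1,1).

Boundary ∂_2: C_2 → C_1 sends each 2-simplex [p,q,r] to [q,r] − [p,r] + [p,q]. For instance
  ∂abi = bi − ai + ab,
  ∂cdg = dg − cg + cd.
The 27×18 boundary matrix has rank 17 and Smith normal form diag(1,1,1,1,1,1,1,1,1,1,1,1,1,1,1,1,1).

From H_k ≅ ker(∂_k) / im(∂_{k+1}) we obtain:

  H_0: rank C_0 − rank ∂_1 = 9 − 8 = 1, and the invariant factors of ∂_1 are all 1, so H_0 ≅ Z.
  H_1: rank ker ∂_1 − rank ∂_2 = (27 − 8) − 17 = 2, and the invariant factors of ∂_2 are all 1, so H_1 ≅ Z^2.
  H_2: rank ker ∂_2 − rank ∂_3 = (18 − 17) − 0 = 1, and there is no ∂_3, so H_2 ≅ Z.

As a check, the Euler characteristic is 9 − 27 + 18 = 0, which agrees with 1 − 2 + 1 = 0.
(K is a triangulation of the torus T^2.)

H_0 = Z,  H_1 = Z^2,  H_2 = Z.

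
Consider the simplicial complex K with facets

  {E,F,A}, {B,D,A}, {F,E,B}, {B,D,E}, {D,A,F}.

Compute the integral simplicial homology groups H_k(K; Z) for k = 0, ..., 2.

H_0 ≅ Z,  H_1 ≅ Z,  H_2 = 0.

Order the vertices as A < B < D < E < F. Listing each simplex with vertices in this order, K has dimension 2 with simplices:

  0-simplices (5): A, B, D, E, F
  1-simplices (10): AB, AD, AE, AF, BD, BE, BF, DE, DF, EF
  2-simplices (5): ABD, ADF, AEF, BDE, BEF

so the chain groups are C_0 ≅ Z^5, C_1 ≅ Z^10, C_2 ≅ Z^5.

Boundary ∂_1: C_1 → C_0 is given by ∂[p,q] = [q] − [p]. For instance
  ∂AE = E − A.
This gives a 5×10 integer matrix of rank 4; reducing to Smith normal form yields diagonal entries (1,1,1,1).

∂_2: C_2 → C_1 sends each 2-simplex [p,q,r] to [q,r] − [p,r] + [p,q]. For instance
  ∂ABD = BD − AD + AB,
  ∂ADF = DF − AF + AD.
The resulting 10×5 matrix has rank 5, and its Smith normal form has invariant factors (1,1,1,1,1).

Now H_k = ker ∂_k / im ∂_{k+1}, so:

  H_0: rank C_0 − rank ∂_1 = 5 − 4 = 1, and the invariant factors of ∂_1 are all 1, so H_0 ≅ Z.
  H_1: rank ker ∂_1 − rank ∂_2 = (10 − 4) − 5 = 1, and the invariant factors of ∂_2 are all 1, so H_1 ≅ Z.
  H_2: rank ker ∂_2 − rank ∂_3 = (5 − 5) − 0 = 0, and there is no ∂_3, so H_2 ≅ 0.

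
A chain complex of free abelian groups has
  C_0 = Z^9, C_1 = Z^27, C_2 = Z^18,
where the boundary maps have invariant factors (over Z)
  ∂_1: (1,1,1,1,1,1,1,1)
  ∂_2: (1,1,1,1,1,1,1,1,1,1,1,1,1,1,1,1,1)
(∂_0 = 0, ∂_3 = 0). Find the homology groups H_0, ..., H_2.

H_0: b_0 = 9 − 0 − 8 = 1; torsion from ∂_1 factors > 1: none. So H_0 ≅ Z.
H_1: b_1 = 27 − 8 − 17 = 2; torsion from ∂_2 factors > 1: none. So H_1 ≅ Z^2.
H_2: b_2 = 18 − 17 − 0 = 1; torsion from ∂_3 factors > 1: none. So H_2 ≅ Z.

H_0 ≅ Z,  H_1 ≅ Z^2,  H_2 ≅ Z.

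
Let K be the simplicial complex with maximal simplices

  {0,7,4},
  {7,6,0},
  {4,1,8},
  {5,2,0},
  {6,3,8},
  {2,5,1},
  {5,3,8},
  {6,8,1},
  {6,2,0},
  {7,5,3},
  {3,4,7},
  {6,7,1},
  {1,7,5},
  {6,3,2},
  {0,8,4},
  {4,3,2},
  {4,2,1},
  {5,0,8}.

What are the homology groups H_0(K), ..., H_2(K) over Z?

H_0 = Z,  H_1 = Z^2,  H_2 = Z.

Fix the vertex order 0 < 1 < 2 < 3 < 4 < 5 < 6 < 7 < 8 and write every simplex with vertices in increasing order. Then dim K = 2 and the simplices of K are:

  0-simplices (9): [0], [1], [2], [3], [4], [5], [6], [7], [8]
  1-simplices (27): (27 of them)
  2-simplices (18): [0,2,5], [0,2,6], [0,4,7], [0,4,8], [0,5,8], [0,6,7], [1,2,4], [1,2,5], [1,4,8], [1,5,7], [1,6,7], [1,6,8], [2,3,4], [2,3,6], [3,4,7], [3,5,7], [3,5,8], [3,6,8]

Hence C_0 ≅ Z^9, C_1 ≅ Z^27, C_2 ≅ Z^18.

∂_1: C_1 → C_0 is given by ∂[p,q] = [q] − [p].
The 9×27 boundary matrix has rank 8 and Smith normal form diag(1,1,1,1,1,1,1,1).

The boundary map ∂_2: C_2 → C_1 sends each 2-simplex [p,q,r] to [q,r] − [p,r] + [p,q]. For instance
  ∂[1,5,7] = [5,7] − [1,7] + [1,5],
  ∂[0,4,8] = [4,8] − [0,8] + [0,4].
As a 27×18 matrix over Z this has rank 17, with invariant factors (1,1,1,1,1,1,1,1,1,1,1,1,1,1,1,1,1).

Now H_k = ker ∂_k / im ∂_{k+1}, so:

  H_0: rank C_0 − rank ∂_1 = 9 − 8 = 1, and the invariant factors of ∂_1 are all 1, so H_0 = Z.
  H_1: rank ker ∂_1 − rank ∂_2 = (27 − 8) − 17 = 2, and the invariant factors of ∂_2 are all 1, so H_1 = Z^2.
  H_2: rank ker ∂_2 − rank ∂_3 = (18 − 17) − 0 = 1, and there is no ∂_3, so H_2 = Z.

As a check, the Euler characteristic is 9 − 27 + 18 = 0, which agrees with 1 − 2 + 1 = 0.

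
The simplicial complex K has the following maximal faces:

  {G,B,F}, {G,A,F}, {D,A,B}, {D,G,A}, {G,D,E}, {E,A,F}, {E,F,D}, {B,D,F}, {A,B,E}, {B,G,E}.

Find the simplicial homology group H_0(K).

Take the total order A < B < D < E < F < G on the vertex set. Then K (dimension 2) consists of the simplices:

  0-simplices (6): A, B, D, E, F, G
  1-simplices (15): AB, AD, AE, AF, AG, BD, BE, BF, BG, DE, DF, DG, EF, EG, FG
  2-simplices (10): ABD, ABE, ADG, AEF, AFG, BDF, BEG, BFG, DEF, DEG

so the chain groups are C_0 ≅ Z^6, C_1 ≅ Z^15, C_2 ≅ Z^10.

Boundary ∂_1: C_1 → C_0 maps an edge to its endpoints' difference, ∂[p,q] = q − p.
The resulting 6×15 matrix has rank 5, and its Smith normal form has invariant factors (1,1,1,1,1).

The boundary map ∂_2: C_2 → C_1 acts by ∂[p,q,r] = [q,r] − [p,r] + [p,q]. For instance
  ∂ADG = DG − AG + AD,
  ∂DEG = EG − DG + DE.
As a 15×10 matrix over Z this has rank 10, with invariant factors (1,1,1,1,1,1,1,1,1,2).

Computing H_k = (kernel of ∂_k) / (image of ∂_{k+1}):

  H_0: rank C_0 − rank ∂_1 = 6 − 5 = 1, and the invariant factors of ∂_1 are all 1, so H_0 ≅ Z.

(K is a triangulation of the real projective plane RP^2.)

H_0 = Z.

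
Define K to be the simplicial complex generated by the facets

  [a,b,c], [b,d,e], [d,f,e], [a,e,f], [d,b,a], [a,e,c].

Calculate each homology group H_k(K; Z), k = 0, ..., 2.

K has 6 vertices, 12 edges, 6 triangles.
rank ∂_0 = 0, rank ∂_1 = 5 ⇒ b_0 = 6 − 0 − 5 = 1; all invariant factors of ∂_1 are 1 so no torsion. So H_0 ≅ Z.
rank ∂_1 = 5, rank ∂_2 = 6 ⇒ b_1 = 12 − 5 − 6 = 1; all invariant factors of ∂_2 are 1 so no torsion. So H_1 ≅ Z.
rank ∂_2 = 6, rank ∂_3 = 0 ⇒ b_2 = 6 − 6 − 0 = 0. So H_2 ≅ 0.

H_0 = Z,  H_1 = Z,  H_2 = 0.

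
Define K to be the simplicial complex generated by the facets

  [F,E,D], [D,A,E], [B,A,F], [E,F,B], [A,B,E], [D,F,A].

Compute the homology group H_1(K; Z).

H_1 = 0.

K has 5 vertices, 9 edges, 6 triangles.
rank ∂_1 = 4, rank ∂_2 = 5 ⇒ b_1 = 9 − 4 − 5 = 0; all invariant factors of ∂_2 are 1 so no torsion. So H_1 = 0.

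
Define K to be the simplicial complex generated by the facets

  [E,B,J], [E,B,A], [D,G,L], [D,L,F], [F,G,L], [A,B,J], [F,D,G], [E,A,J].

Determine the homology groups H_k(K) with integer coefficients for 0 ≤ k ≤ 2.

Take the total order A < B < D < E < F < G < J < L on the vertex set. Then K (dimension 2) consists of the simplices:

  0-simplices (8): A, B, D, E, F, G, J, L
  1-simplices (12): AB, AE, AJ, BE, BJ, DF, DG, DL, EJ, FG, FL, GL
  2-simplices (8): ABE, ABJ, AEJ, BEJ, DFG, DFL, DGL, FGL

Hence C_0 ≅ Z^8, C_1 ≅ Z^12, C_2 ≅ Z^8.

Boundary ∂_1: C_1 → C_0 sends each edge [p,q] (with p < q) to q − p.
The 8×12 boundary matrix has rank 6 and Smith normal form diag(1,1,1,1,1,1).

The boundary map ∂_2: C_2 → C_1 acts by ∂[p,q,r] = [q,r] − [p,r] + [p,q]. For instance
  ∂DGL = GL − DL + DG,
  ∂BEJ = EJ − BJ + BE.
The 12×8 boundary matrix has rank 6 and Smith normal form diag(1,1,1,1,1,1).

Computing H_k = (kernel of ∂_k) / (image of ∂_{k+1}):

  H_0: rank C_0 − rank ∂_1 = 8 − 6 = 2, and the invariant factors of ∂_1 are all 1, so H_0 = Z^2.
  H_1: rank ker ∂_1 − rank ∂_2 = (12 − 6) − 6 = 0, and the invariant factors of ∂_2 are all 1, so H_1 = 0.
  H_2: rank ker ∂_2 − rank ∂_3 = (8 − 6) − 0 = 2, and there is no ∂_3, so H_2 = Z^2.

H_0 = Z^2,  H_1 = 0,  H_2 = Z^2.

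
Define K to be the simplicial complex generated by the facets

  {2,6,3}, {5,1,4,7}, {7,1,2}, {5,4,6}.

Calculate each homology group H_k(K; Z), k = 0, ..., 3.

Take the total order 1 < 2 < 3 < 4 < 5 < 6 < 7 on the vertex set. Then K (dimension 3) consists of the simplices:

  0-simplices (7): [1], [2], [3], [4], [5], [6], [7]
  1-simplices (13): [1,2], [1,4], [1,5], [1,7], [2,3], [2,6], [2,7], [3,6], [4,5], [4,6], [4,7], [5,6], [5,7]
  2-simplices (7): [1,2,7], [1,4,5], [1,4,7], [1,5,7], [2,3,6], [4,5,6], [4,5,7]
  3-simplices (1): [1,4,5,7]

giving chain groups C_0 ≅ Z^7, C_1 ≅ Z^13, C_2 ≅ Z^7, C_3 ≅ Z^1.

∂_1: C_1 → C_0 maps an edge to its endpoints' difference, ∂[p,q] = q − p.
The 7×13 boundary matrix has rank 6 and Smith normal form diag(1,1,1,1,1,1).

∂_2: C_2 → C_1 acts by ∂[p,q,r] = [q,r] − [p,r] + [p,q]. For instance
  ∂[4,5,7] = [5,7] − [4,7] + [4,5],
  ∂[1,5,7] = [5,7] − [1,7] + [1,5].
The resulting 13×7 matrix has rank 6, and its Smith normal form has invariant factors (1,1,1,1,1,1).

∂_3: C_3 → C_2 sends each 3-simplex σ to the alternating sum Σ_i (−1)^i (σ with its i-th vertex removed). For instance
  ∂[1,4,5,7] = [4,5,7] − [1,5,7] + [1,4,7] − [1,4,5].
The resulting 7×1 matrix has rank 1, and its Smith normal form has invariant factors (1).

Now H_k = ker ∂_k / im ∂_{k+1}, so:

  H_0: rank C_0 − rank ∂_1 = 7 − 6 = 1, and the invariant factors of ∂_1 are all 1, so H_0 ≅ Z.
  H_1: rank ker ∂_1 − rank ∂_2 = (13 − 6) − 6 = 1, and the invariant factors of ∂_2 are all 1, so H_1 ≅ Z.
  H_2: rank ker ∂_2 − rank ∂_3 = (7 − 6) − 1 = 0, and the invariant factors of ∂_3 are all 1, so H_2 ≅ 0.
  H_3: rank ker ∂_3 − rank ∂_4 = (1 − 1) − 0 = 0, and there is no ∂_4, so H_3 ≅ 0.

H_0 = Z,  H_1 = Z,  H_2 = 0,  H_3 = 0.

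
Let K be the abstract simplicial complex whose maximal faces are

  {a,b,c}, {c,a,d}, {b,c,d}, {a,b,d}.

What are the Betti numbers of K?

b_0 = 1, b_1 = 0, b_2 = 1.

Take the total order a < b < c < d on the vertex set. Then K (dimension 2) consists of the simplices:

  0-simplices (4): a, b, c, d
  1-simplices (6): ab, ac, ad, bc, bd, cd
  2-simplices (4): abc, abd, acd, bcd

giving chain groups C_0 ≅ Z^4, C_1 ≅ Z^6, C_2 ≅ Z^4.

∂_1: C_1 → C_0 maps an edge to its endpoints' difference, ∂[p,q] = q − p. For instance
  ∂ac = c − a.
The resulting 4×6 matrix has rank 3, and its Smith normal form has invariant factors (1,1,1).

The boundary map ∂_2: C_2 → C_1 maps a triangle to the signed sum of its edges. For instance
  ∂abc = bc − ac + ab,
  ∂acd = cd − ad + ac.
This gives a 6×4 integer matrix of rank 3; reducing to Smith normal form yields diagonal entries (1,1,1).

Computing H_k = (kernel of ∂_k) / (image of ∂_{k+1}):

  H_0: rank C_0 − rank ∂_1 = 4 − 3 = 1, and the invariant factors of ∂_1 are all 1, so H_0 ≅ Z.
  H_1: rank ker ∂_1 − rank ∂_2 = (6 − 3) − 3 = 0, and the invariant factors of ∂_2 are all 1, so H_1 ≅ 0.
  H_2: rank ker ∂_2 − rank ∂_3 = (4 − 3) − 0 = 1, and there is no ∂_3, so H_2 ≅ Z.

As a check, the Euler characteristic is 4 − 6 + 4 = 2, which agrees with 1 − 0 + 1 = 2.
(K is a triangulation of the 2-sphere S^2.)

Hence the Betti numbers are b_0 = 1, b_1 = 0, b_2 = 1.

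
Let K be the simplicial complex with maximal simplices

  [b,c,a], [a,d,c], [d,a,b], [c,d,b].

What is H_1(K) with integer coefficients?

Order the vertices as a < b < c < d. Listing each simplex with vertices in this order, K has dimension 2 with simplices:

  0-simplices (4): a, b, c, d
  1-simplices (6): ab, ac, ad, bc, bd, cd
  2-simplices (4): abc, abd, acd, bcd

Hence C_0 ≅ Z^4, C_1 ≅ Z^6, C_2 ≅ Z^4.

∂_1: C_1 → C_0 sends each edge [p,q] (with p < q) to q − p. For instance
  ∂bc = c − b.
As a 4×6 matrix over Z this has rank 3, with invariant factors (1,1,1).

Boundary ∂_2: C_2 → C_1 acts by ∂[p,q,r] = [q,r] − [p,r] + [p,q]. For instance
  ∂abd = bd − ad + ab,
  ∂abc = bc − ac + ab.
The resulting 6×4 matrix has rank 3, and its Smith normal form has invariant factors (1,1,1).

Reading off H_k = ker ∂_k / im ∂_{k+1}:

  H_1: rank ker ∂_1 − rank ∂_2 = (6 − 3) − 3 = 0, and the invariant factors of ∂_2 are all 1, so H_1 = 0.

H_1 = 0.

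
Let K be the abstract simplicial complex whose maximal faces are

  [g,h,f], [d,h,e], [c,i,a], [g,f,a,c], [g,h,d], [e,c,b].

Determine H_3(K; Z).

Fix the vertex order a < b < c < d < e < f < g < h < i and write every simplex with vertices in increasing order. Then dim K = 3 and the simplices of K are:

  0-simplices (9): a, b, c, d, e, f, g, h, i
  1-simplices (17): ac, af, ag, ai, bc, be, ce, cf, cg, ci, de, dg, dh, eh, fg, fh, gh
  2-simplices (9): acf, acg, aci, afg, bce, cfg, deh, dgh, fgh
  3-simplices (1): acfg

Hence C_0 ≅ Z^9, C_1 ≅ Z^17, C_2 ≅ Z^9, C_3 ≅ Z^1.

Boundary ∂_1: C_1 → C_0 sends each edge [p,q] (with p < q) to q − p. For instance
  ∂dh = h − d.
The resulting 9×17 matrix has rank 8, and its Smith normal form has invariant factors (1,1,1,1,1,1,1,1).

Boundary ∂_2: C_2 → C_1 acts by ∂[p,q,r] = [q,r] − [p,r] + [p,q]. For instance
  ∂deh = eh − dh + de,
  ∂acg = cg − ag + ac.
As a 17×9 matrix over Z this has rank 8, with invariant factors (1,1,1,1,1,1,1,1).

The boundary map ∂_3: C_3 → C_2 sends each 3-simplex σ to the alternating sum Σ_i (−1)^i (σ with its i-th vertex removed). For instance
  ∂acfg = cfg − afg + acg − acf.
The resulting 9×1 matrix has rank 1, and its Smith normal form has invariant factors (1).

Now H_k = ker ∂_k / im ∂_{k+1}, so:

  H_3: rank ker ∂_3 − rank ∂_4 = (1 − 1) − 0 = 0, and there is no ∂_4, so H_3 ≅ 0.

H_3 ≅ 0.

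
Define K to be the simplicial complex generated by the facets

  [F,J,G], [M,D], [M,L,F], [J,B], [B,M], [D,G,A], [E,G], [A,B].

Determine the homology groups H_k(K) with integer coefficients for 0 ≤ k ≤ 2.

H_0 ≅ Z,  H_1 ≅ Z^3,  H_2 = 0.

Order the vertices as A < B < D < E < F < G < J < L < M. Listing each simplex with vertices in this order, K has dimension 2 with simplices:

  0-simplices (9): A, B, D, E, F, G, J, L, M
  1-simplices (14): AB, AD, AG, BJ, BM, DG, DM, EG, FG, FJ, FL, FM, GJ, LM
  2-simplices (3): ADG, FGJ, FLM

Hence C_0 ≅ Z^9, C_1 ≅ Z^14, C_2 ≅ Z^3.

Boundary ∂_1: C_1 → C_0 sends each edge [p,q] (with p < q) to q − p. For instance
  ∂BJ = J − B.
The resulting 9×14 matrix has rank 8, and its Smith normal form has invariant factors (1,1,1,1,1,1,1,1).

∂_2: C_2 → C_1 acts by ∂[p,q,r] = [q,r] − [p,r] + [p,q]. For instance
  ∂FGJ = GJ − FJ + FG,
  ∂FLM = LM − FM + FL.
The 14×3 boundary matrix has rank 3 and Smith normal form diag(1,1,1).

Now H_k = ker ∂_k / im ∂_{k+1}, so:

  H_0: rank C_0 − rank ∂_1 = 9 − 8 = 1, and the invariant factors of ∂_1 are all 1, so H_0 = Z.
  H_1: rank ker ∂_1 − rank ∂_2 = (14 − 8) − 3 = 3, and the invariant factors of ∂_2 are all 1, so H_1 = Z^3.
  H_2: rank ker ∂_2 − rank ∂_3 = (3 − 3) − 0 = 0, and there is no ∂_3, so H_2 = 0.

As a check, the Euler characteristic is 9 − 14 + 3 = -2, which agrees with 1 − 3 + 0 = -2.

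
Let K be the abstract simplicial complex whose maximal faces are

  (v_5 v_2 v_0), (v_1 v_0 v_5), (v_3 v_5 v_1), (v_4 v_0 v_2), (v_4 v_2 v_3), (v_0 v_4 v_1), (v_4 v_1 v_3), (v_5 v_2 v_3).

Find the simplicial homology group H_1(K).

K has 6 vertices, 12 edges, 8 triangles.
rank ∂_1 = 5, rank ∂_2 = 7 ⇒ b_1 = 12 − 5 − 7 = 0; all invariant factors of ∂_2 are 1 so no torsion. So H_1 ≅ 0.

H_1 ≅ 0.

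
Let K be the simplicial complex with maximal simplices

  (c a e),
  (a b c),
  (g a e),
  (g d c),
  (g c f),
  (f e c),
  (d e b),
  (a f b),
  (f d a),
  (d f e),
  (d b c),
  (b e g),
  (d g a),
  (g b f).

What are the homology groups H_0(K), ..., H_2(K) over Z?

H_0 ≅ Z,  H_1 ≅ Z^2,  H_2 ≅ Z.

Fix the vertex order a < b < c < d < e < f < g and write every simplex with vertices in increasing order. Then dim K = 2 and the simplices of K are:

  0-simplices (7): a, b, c, d, e, f, g
  1-simplices (21): ab, ac, ad, ae, af, ag, bc, bd, be, bf, bg, cd, ce, cf, cg, de, df, dg, ef, eg, fg
  2-simplices (14): abc, abf, ace, adf, adg, aeg, bcd, bde, beg, bfg, cdg, cef, cfg, def

giving chain groups C_0 ≅ Z^7, C_1 ≅ Z^21, C_2 ≅ Z^14.

Boundary ∂_1: C_1 → C_0 is given by ∂[p,q] = [q] − [p].
The 7×21 boundary matrix has rank 6 and Smith normal form diag(1,1,1,1,1,1).

Boundary ∂_2: C_2 → C_1 sends each 2-simplex [p,q,r] to [q,r] − [p,r] + [p,q]. For instance
  ∂abc = bc − ac + ab,
  ∂bfg = fg − bg + bf.
The 21×14 boundary matrix has rank 13 and Smith normal form diag(1,1,1,1,1,1,1,1,1,1,1,1,1).

From H_k ≅ ker(∂_k) / im(∂_{k+1}) we obtain:

  H_0: rank C_0 − rank ∂_1 = 7 − 6 = 1, and the invariant factors of ∂_1 are all 1, so H_0 ≅ Z.
  H_1: rank ker ∂_1 − rank ∂_2 = (21 − 6) − 13 = 2, and the invariant factors of ∂_2 are all 1, so H_1 ≅ Z^2.
  H_2: rank ker ∂_2 − rank ∂_3 = (14 − 13) − 0 = 1, and there is no ∂_3, so H_2 ≅ Z.

As a check, the Euler characteristic is 7 − 21 + 14 = 0, which agrees with 1 − 2 + 1 = 0.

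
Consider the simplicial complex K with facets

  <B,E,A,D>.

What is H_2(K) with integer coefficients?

Take the total order A < B < D < E on the vertex set. Then K (dimension 3) consists of the simplices:

  0-simplices (4): A, B, D, E
  1-simplices (6): AB, AD, AE, BD, BE, DE
  2-simplices (4): ABD, ABE, ADE, BDE
  3-simplices (1): ABDE

Hence C_0 ≅ Z^4, C_1 ≅ Z^6, C_2 ≅ Z^4, C_3 ≅ Z^1.

∂_1: C_1 → C_0 maps an edge to its endpoints' difference, ∂[p,q] = q − p. For instance
  ∂BD = D − B.
The 4×6 boundary matrix has rank 3 and Smith normal form diag(1,1,1).

Boundary ∂_2: C_2 → C_1 sends each 2-simplex [p,q,r] to [q,r] − [p,r] + [p,q]. For instance
  ∂ABE = BE − AE + AB,
  ∂ABD = BD − AD + AB.
The resulting 6×4 matrix has rank 3, and its Smith normal form has invariant factors (1,1,1).

∂_3: C_3 → C_2 sends each 3-simplex σ to the alternating sum Σ_i (−1)^i (σ with its i-th vertex removed). For instance
  ∂ABDE = BDE − ADE + ABE − ABD.
The 4×1 boundary matrix has rank 1 and Smith normal form diag(1).

Computing H_k = (kernel of ∂_k) / (image of ∂_{k+1}):

  H_2: rank ker ∂_2 − rank ∂_3 = (4 − 3) − 1 = 0, and the invariant factors of ∂_3 are all 1, so H_2 ≅ 0.

H_2 ≅ 0.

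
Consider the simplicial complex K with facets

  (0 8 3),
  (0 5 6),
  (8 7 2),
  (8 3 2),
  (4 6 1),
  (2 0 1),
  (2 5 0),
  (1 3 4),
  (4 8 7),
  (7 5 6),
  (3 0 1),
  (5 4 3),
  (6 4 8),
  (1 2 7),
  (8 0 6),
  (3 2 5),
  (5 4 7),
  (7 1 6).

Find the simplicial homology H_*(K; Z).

K has 9 vertices, 27 edges, 18 triangles.
rank ∂_0 = 0, rank ∂_1 = 8 ⇒ b_0 = 9 − 0 − 8 = 1; all invariant factors of ∂_1 are 1 so no torsion. So H_0 ≅ Z.
rank ∂_1 = 8, rank ∂_2 = 18 ⇒ b_1 = 27 − 8 − 18 = 1; ∂_2 has invariant factor(s) [2] giving torsion. So H_1 ≅ Z ⊕ Z_2.
rank ∂_2 = 18, rank ∂_3 = 0 ⇒ b_2 = 18 − 18 − 0 = 0. So H_2 ≅ 0.

H_0 = Z,  H_1 = Z ⊕ Z_2,  H_2 = 0.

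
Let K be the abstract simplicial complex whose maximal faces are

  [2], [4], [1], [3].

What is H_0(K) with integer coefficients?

H_0 ≅ Z^4.

K has 4 vertices.
rank ∂_0 = 0, rank ∂_1 = 0 ⇒ b_0 = 4 − 0 − 0 = 4. So H_0 = Z^4.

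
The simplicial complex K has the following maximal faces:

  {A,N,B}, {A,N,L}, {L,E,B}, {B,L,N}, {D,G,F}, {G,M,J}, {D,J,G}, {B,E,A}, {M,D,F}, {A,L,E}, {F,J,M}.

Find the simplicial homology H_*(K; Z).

Take the total order A < B < D < E < F < G < J < L < M < N on the vertex set. Then K (dimension 2) consists of the simplices:

  0-simplices (10): A, B, D, E, F, G, J, L, M, N
  1-simplices (19): AB, AE, AL, AN, BE, BL, BN, DF, DG, DJ, DM, EL, FG, FJ, FM, GJ, GM, JM, LN
  2-simplices (11): ABE, ABN, AEL, ALN, BEL, BLN, DFG, DFM, DGJ, FJM, GJM

so the chain groups are C_0 ≅ Z^10, C_1 ≅ Z^19, C_2 ≅ Z^11.

∂_1: C_1 → C_0 is given by ∂[p,q] = [q] − [p]. For instance
  ∂JM = M − J.
As a 10×19 matrix over Z this has rank 8, with invariant factors (1,1,1,1,1,1,1,1).

Boundary ∂_2: C_2 → C_1 maps a triangle to the signed sum of its edges. For instance
  ∂BLN = LN − BN + BL,
  ∂FJM = JM − FM + FJ.
The resulting 19×11 matrix has rank 10, and its Smith normal form has invariant factors (1,1,1,1,1,1,1,1,1,1).

From H_k ≅ ker(∂_k) / im(∂_{k+1}) we obtain:

  H_0: rank C_0 − rank ∂_1 = 10 − 8 = 2, and the invariant factors of ∂_1 are all 1, so H_0 ≅ Z^2.
  H_1: rank ker ∂_1 − rank ∂_2 = (19 − 8) − 10 = 1, and the invariant factors of ∂_2 are all 1, so H_1 ≅ Z.
  H_2: rank ker ∂_2 − rank ∂_3 = (11 − 10) − 0 = 1, and there is no ∂_3, so H_2 ≅ Z.

(K is a triangulation of the disjoint union of the 2-sphere S^2 and the Möbius band.)

H_0 ≅ Z^2,  H_1 ≅ Z,  H_2 ≅ Z.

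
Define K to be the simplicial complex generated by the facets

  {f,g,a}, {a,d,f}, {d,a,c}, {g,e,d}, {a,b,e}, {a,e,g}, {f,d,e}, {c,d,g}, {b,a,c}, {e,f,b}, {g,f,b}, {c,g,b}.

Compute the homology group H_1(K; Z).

H_1 = Z/2.

K has 7 vertices, 18 edges, 12 triangles.
rank ∂_1 = 6, rank ∂_2 = 12 ⇒ b_1 = 18 − 6 − 12 = 0; ∂_2 has invariant factor(s) [2] giving torsion. So H_1 = Z/2.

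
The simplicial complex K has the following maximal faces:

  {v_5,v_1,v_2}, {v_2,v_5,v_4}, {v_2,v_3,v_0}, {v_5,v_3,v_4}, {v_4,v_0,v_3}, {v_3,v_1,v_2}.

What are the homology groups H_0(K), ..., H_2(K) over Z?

H_0 ≅ Z,  H_1 ≅ Z,  H_2 = 0.

Take the total order v_0 < v_1 < v_2 < v_3 < v_4 < v_5 on the vertex set. Then K (dimension 2) consists of the simplices:

  0-simplices (6): [v_0], [v_1], [v_2], [v_3], [v_4], [v_5]
  1-simplices (12): [v_0,v_2], [v_0,v_3], [v_0,v_4], [v_1,v_2], [v_1,v_3], [v_1,v_5], [v_2,v_3], [v_2,v_4], [v_2,v_5], [v_3,v_4], [v_3,v_5], [v_4,v_5]
  2-simplices (6): [v_0,v_2,v_3], [v_0,v_3,v_4], [v_1,v_2,v_3], [v_1,v_2,v_5], [v_2,v_4,v_5], [v_3,v_4,v_5]

giving chain groups C_0 ≅ Z^6, C_1 ≅ Z^12, C_2 ≅ Z^6.

∂_1: C_1 → C_0 is given by ∂[p,q] = [q] − [p].
The 6×12 boundary matrix has rank 5 and Smith normal form diag(1,1,1,1,1).

∂_2: C_2 → C_1 acts by ∂[p,q,r] = [q,r] − [p,r] + [p,q]. For instance
  ∂[v_1,v_2,v_3] = [v_2,v_3] − [v_1,v_3] + [v_1,v_2],
  ∂[v_2,v_4,v_5] = [v_4,v_5] − [v_2,v_5] + [v_2,v_4].
This gives a 12×6 integer matrix of rank 6; reducing to Smith normal form yields diagonal entries (1,1,1,1,1,1).

Computing H_k = (kernel of ∂_k) / (image of ∂_{k+1}):

  H_0: rank C_0 − rank ∂_1 = 6 − 5 = 1, and the invariant factors of ∂_1 are all 1, so H_0 = Z.
  H_1: rank ker ∂_1 − rank ∂_2 = (12 − 5) − 6 = 1, and the invariant factors of ∂_2 are all 1, so H_1 = Z.
  H_2: rank ker ∂_2 − rank ∂_3 = (6 − 6) − 0 = 0, and there is no ∂_3, so H_2 = 0.

(K is a triangulation of the cylinder S^1 x I.)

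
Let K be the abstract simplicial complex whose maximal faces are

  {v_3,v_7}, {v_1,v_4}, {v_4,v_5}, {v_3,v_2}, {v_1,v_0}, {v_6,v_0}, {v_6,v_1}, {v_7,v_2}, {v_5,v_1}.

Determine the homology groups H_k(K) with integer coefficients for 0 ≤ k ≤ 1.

H_0 = Z^2,  H_1 = Z^3.

Fix the vertex order v_0 < v_1 < v_2 < v_3 < v_4 < v_5 < v_6 < v_7 and write every simplex with vertices in increasing order. Then dim K = 1 and the simplices of K are:

  0-simplices (8): [v_0], [v_1], [v_2], [v_3], [v_4], [v_5], [v_6], [v_7]
  1-simplices (9): [v_0,v_1], [v_0,v_6], [v_1,v_4], [v_1,v_5], [v_1,v_6], [v_2,v_3], [v_2,v_7], [v_3,v_7], [v_4,v_5]

Hence C_0 ≅ Z^8, C_1 ≅ Z^9.

∂_1: C_1 → C_0 sends each edge [p,q] (with p < q) to q − p. For instance
  ∂[v_2,v_3] = [v_3] − [v_2].
The 8×9 boundary matrix has rank 6 and Smith normal form diag(1,1,1,1,1,1).

Computing H_k = (kernel of ∂_k) / (image of ∂_{k+1}):

  H_0: rank C_0 − rank ∂_1 = 8 − 6 = 2, and the invariant factors of ∂_1 are all 1, so H_0 = Z^2.
  H_1: rank ker ∂_1 − rank ∂_2 = (9 − 6) − 0 = 3, and there is no ∂_2, so H_1 = Z^3.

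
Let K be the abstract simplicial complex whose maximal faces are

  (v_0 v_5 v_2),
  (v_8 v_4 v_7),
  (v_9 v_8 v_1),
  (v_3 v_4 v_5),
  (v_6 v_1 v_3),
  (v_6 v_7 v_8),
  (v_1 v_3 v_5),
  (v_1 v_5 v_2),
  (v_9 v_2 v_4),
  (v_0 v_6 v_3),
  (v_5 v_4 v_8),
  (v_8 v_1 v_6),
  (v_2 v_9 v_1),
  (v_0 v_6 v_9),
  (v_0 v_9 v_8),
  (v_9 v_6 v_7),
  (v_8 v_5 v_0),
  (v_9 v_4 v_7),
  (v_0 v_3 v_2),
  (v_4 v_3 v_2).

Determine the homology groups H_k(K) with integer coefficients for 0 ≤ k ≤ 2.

H_0 = Z,  H_1 = Z ⊕ Z/2,  H_2 = 0.

Take the total order v_0 < v_1 < v_2 < v_3 < v_4 < v_5 < v_6 < v_7 < v_8 < v_9 on the vertex set. Then K (dimension 2) consists of the simplices:

  0-simplices (10): [v_0], [v_1], [v_2], [v_3], [v_4], [v_5], [v_6], [v_7], [v_8], [v_9]
  1-simplices (30): (30 of them)
  2-simplices (20): (20 of them)

so the chain groups are C_0 ≅ Z^10, C_1 ≅ Z^30, C_2 ≅ Z^20.

∂_1: C_1 → C_0 sends each edge [p,q] (with p < q) to q − p. For instance
  ∂[v_2,v_5] = [v_5] − [v_2].
This gives a 10×30 integer matrix of rank 9; reducing to Smith normal form yields diagonal entries (1,1,1,1,1,1,1,1,1).

The boundary map ∂_2: C_2 → C_1 maps a triangle to the signed sum of its edges. For instance
  ∂[v_0,v_2,v_3] = [v_2,v_3] − [v_0,v_3] + [v_0,v_2],
  ∂[v_0,v_3,v_6] = [v_3,v_6] − [v_0,v_6] + [v_0,v_3].
This gives a 30×20 integer matrix of rank 20; reducing to Smith normal form yields diagonal entries (1,1,1,1,1,1,1,1,1,1,1,1,1,1,1,1,1,1,1,2).

Reading off H_k = ker ∂_k / im ∂_{k+1}:

  H_0: rank C_0 − rank ∂_1 = 10 − 9 = 1, and the invariant factors of ∂_1 are all 1, so H_0 ≅ Z.
  H_1: rank ker ∂_1 − rank ∂_2 = (30 − 9) − 20 = 1, and ∂_2 has invariant factor 2 > 1, so H_1 ≅ Z ⊕ Z/2.
  H_2: rank ker ∂_2 − rank ∂_3 = (20 − 20) − 0 = 0, and there is no ∂_3, so H_2 ≅ 0.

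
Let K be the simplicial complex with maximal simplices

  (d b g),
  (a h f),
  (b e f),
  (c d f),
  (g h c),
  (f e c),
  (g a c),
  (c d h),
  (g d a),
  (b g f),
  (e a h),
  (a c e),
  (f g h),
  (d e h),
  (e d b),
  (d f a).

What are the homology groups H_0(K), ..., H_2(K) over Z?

H_0 = Z,  H_1 = Z^2,  H_2 = Z.

Order the vertices as a < b < c < d < e < f < g < h. Listing each simplex with vertices in this order, K has dimension 2 with simplices:

  0-simplices (8): a, b, c, d, e, f, g, h
  1-simplices (24): ac, ad, ae, af, ag, ah, bd, be, bf, bg, cd, ce, cf, cg, ch, de, df, dg, dh, ef, eh, fg, fh, gh
  2-simplices (16): ace, acg, adf, adg, aeh, afh, bde, bdg, bef, bfg, cdf, cdh, cef, cgh, deh, fgh

so the chain groups are C_0 ≅ Z^8, C_1 ≅ Z^24, C_2 ≅ Z^16.

The boundary map ∂_1: C_1 → C_0 is given by ∂[p,q] = [q] − [p]. For instance
  ∂dg = g − d.
As a 8×24 matrix over Z this has rank 7, with invariant factors (1,1,1,1,1,1,1).

The boundary map ∂_2: C_2 → C_1 acts by ∂[p,q,r] = [q,r] − [p,r] + [p,q]. For instance
  ∂adg = dg − ag + ad,
  ∂cef = ef − cf + ce.
The 24×16 boundary matrix has rank 15 and Smith normal form diag(1,1,1,1,1,1,1,1,1,1,1,1,1,1,1).

Computing H_k = (kernel of ∂_k) / (image of ∂_{k+1}):

  H_0: rank C_0 − rank ∂_1 = 8 − 7 = 1, and the invariant factors of ∂_1 are all 1, so H_0 ≅ Z.
  H_1: rank ker ∂_1 − rank ∂_2 = (24 − 7) − 15 = 2, and the invariant factors of ∂_2 are all 1, so H_1 ≅ Z^2.
  H_2: rank ker ∂_2 − rank ∂_3 = (16 − 15) − 0 = 1, and there is no ∂_3, so H_2 ≅ Z.

(K is a triangulation of the torus T^2.)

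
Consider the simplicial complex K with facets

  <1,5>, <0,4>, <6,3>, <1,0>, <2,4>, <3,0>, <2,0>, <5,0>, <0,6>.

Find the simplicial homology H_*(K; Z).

H_0 = Z,  H_1 = Z^3.

We work with the vertex ordering 0 < 1 < 2 < 3 < 4 < 5 < 6. The simplices of K, each written with vertices in increasing order, are:

  0-simplices (7): [0], [1], [2], [3], [4], [5], [6]
  1-simplices (9): [0,1], [0,2], [0,3], [0,4], [0,5], [0,6], [1,5], [2,4], [3,6]

so the chain groups are C_0 ≅ Z^7, C_1 ≅ Z^9.

Boundary ∂_1: C_1 → C_0 is given by ∂[p,q] = [q] − [p]. For instance
  ∂[0,4] = [4] − [0].
The resulting 7×9 matrix has rank 6, and its Smith normal form has invariant factors (1,1,1,1,1,1).

From H_k ≅ ker(∂_k) / im(∂_{k+1}) we obtain:

  H_0: rank C_0 − rank ∂_1 = 7 − 6 = 1, and the invariant factors of ∂_1 are all 1, so H_0 ≅ Z.
  H_1: rank ker ∂_1 − rank ∂_2 = (9 − 6) − 0 = 3, and there is no ∂_2, so H_1 ≅ Z^3.

As a check, the Euler characteristic is 7 − 9 = -2, which agrees with 1 − 3 = -2.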